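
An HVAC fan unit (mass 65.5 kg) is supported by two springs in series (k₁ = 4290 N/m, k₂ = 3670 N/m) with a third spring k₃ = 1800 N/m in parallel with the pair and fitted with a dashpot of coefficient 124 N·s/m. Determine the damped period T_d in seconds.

0.834 s

Series pair: k_s = k₁k₂/(k₁+k₂) = (4290)(3670)/(4290 + 3670) = 1978 N/m. In parallel with k₃: k_eq = 1978 + 1800 = 3778 N/m.
ω_n = √(k_eq/m) = √(3778/65.5) = 7.595 rad/s.
Critical damping c_c = 2√(k_eq·m) = 2√(3778 × 65.5) = 994.9 N·s/m, so ζ = c/c_c = 124/994.9 = 0.1246.
ω_d = ω_n√(1 − ζ²) = 7.595 × √(1 − 0.0155) = 7.535 rad/s.
T_d = 2π/ω_d = 0.8338 s.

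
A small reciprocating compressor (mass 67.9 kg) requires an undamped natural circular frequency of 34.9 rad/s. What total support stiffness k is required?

82700 N/m

k = m·ω_n² = 67.9 × 34.90² = 67.9 × 1218 = 82700 N/m.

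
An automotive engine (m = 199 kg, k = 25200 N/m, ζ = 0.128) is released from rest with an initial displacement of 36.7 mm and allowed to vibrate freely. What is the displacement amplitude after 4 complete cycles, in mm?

Logarithmic decrement δ = 2πζ/√(1 − ζ²) = 2π × 0.1280/√(1 − 0.0164) = 0.8109.
After n cycles, x_n/x₀ = e^(−nδ), so x_4 = 36.7 × e^(−4 × 0.8109) = 36.7 × 0.03902 = 1.432 mm.

1.43 mm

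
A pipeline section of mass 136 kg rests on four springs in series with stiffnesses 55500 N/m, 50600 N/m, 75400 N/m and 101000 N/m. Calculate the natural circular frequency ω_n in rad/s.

Series springs: 1/k_eq = 1/55500 + 1/50600 + 1/75400 + 1/101000 = 6.094×10^-5, so k_eq = 16410 N/m.
ω_n = √(k_eq/m) = √(16410/136) = √120.6 = 10.98 rad/s.

11.0 rad/s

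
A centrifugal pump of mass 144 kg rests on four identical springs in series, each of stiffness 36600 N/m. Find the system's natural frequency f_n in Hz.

1.27 Hz

Series springs: 1/k_eq = 4/36600, so k_eq = 36600/4 = 9150 N/m.
ω_n = √(k_eq/m) = √(9150/144) = √63.54 = 7.971 rad/s.
f_n = ω_n/(2π) = 7.971/6.283 = 1.269 Hz.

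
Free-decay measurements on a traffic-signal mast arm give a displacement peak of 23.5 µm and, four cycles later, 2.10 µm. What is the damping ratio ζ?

Logarithmic decrement δ = (1/n)·ln(x₀/x_n) = (1/4)·ln(23.5/2.10) = (1/4)·ln(11.19) = 0.6038.
ζ = δ/√(4π² + δ²) = 0.6038/√(39.48 + 0.365) = 0.6038/6.312 = 0.09565.

0.0957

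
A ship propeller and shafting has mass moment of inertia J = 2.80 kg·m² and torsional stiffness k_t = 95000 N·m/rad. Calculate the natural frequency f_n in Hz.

29.3 Hz

ω_n = √(k_t/J) = √(95000/2.80) = √33930 = 184.2 rad/s.
f_n = ω_n/(2π) = 184.2/6.283 = 29.32 Hz.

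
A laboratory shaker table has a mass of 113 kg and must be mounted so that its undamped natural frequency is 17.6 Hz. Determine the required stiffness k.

1380000 N/m

ω_n = 2πf_n = 2π × 17.6 = 110.6 rad/s.
k = m·ω_n² = 113 × 110.6² = 113 × 12230 = 1382000 N/m.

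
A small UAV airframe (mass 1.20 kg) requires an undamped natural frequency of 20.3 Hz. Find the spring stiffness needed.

19500 N/m

ω_n = 2πf_n = 2π × 20.3 = 127.5 rad/s.
k = m·ω_n² = 1.20 × 127.5² = 1.20 × 16270 = 19520 N/m.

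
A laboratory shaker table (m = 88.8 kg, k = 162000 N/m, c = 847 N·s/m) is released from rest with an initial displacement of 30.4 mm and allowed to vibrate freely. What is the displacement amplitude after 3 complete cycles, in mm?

3.66 mm

ζ = c/(2√(km)) = 847/(2√(162000 × 88.8)) = 847/7586 = 0.1117.
Logarithmic decrement δ = 2πζ/√(1 − ζ²) = 2π × 0.1117/√(1 − 0.0125) = 0.7060.
After n cycles, x_n/x₀ = e^(−nδ), so x_3 = 30.4 × e^(−3 × 0.7060) = 30.4 × 0.1203 = 3.656 mm.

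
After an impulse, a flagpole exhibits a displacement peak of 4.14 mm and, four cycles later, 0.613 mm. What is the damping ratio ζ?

0.0758

Logarithmic decrement δ = (1/n)·ln(x₀/x_n) = (1/4)·ln(4.14/0.613) = (1/4)·ln(6.754) = 0.4775.
ζ = δ/√(4π² + δ²) = 0.4775/√(39.48 + 0.228) = 0.4775/6.301 = 0.07578.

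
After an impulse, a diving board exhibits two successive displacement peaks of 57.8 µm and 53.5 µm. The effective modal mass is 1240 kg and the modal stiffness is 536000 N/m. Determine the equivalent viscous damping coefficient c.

634 N·s/m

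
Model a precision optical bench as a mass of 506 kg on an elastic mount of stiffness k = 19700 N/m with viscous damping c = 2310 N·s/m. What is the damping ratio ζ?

0.366

ω_n = √(k/m) = √(19700/506) = 6.240 rad/s.
Critical damping c_c = 2√(k·m) = 2√(19700 × 506) = 6314 N·s/m, so ζ = c/c_c = 2310/6314 = 0.3658.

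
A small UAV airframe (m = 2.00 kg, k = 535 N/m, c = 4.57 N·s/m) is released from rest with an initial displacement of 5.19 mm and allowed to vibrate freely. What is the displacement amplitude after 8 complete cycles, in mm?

0.154 mm

ζ = c/(2√(km)) = 4.57/(2√(535 × 2.00)) = 4.57/65.42 = 0.06985.
Logarithmic decrement δ = 2πζ/√(1 − ζ²) = 2π × 0.06985/√(1 − 0.00488) = 0.4400.
After n cycles, x_n/x₀ = e^(−nδ), so x_8 = 5.19 × e^(−8 × 0.4400) = 5.19 × 0.02960 = 0.1536 mm.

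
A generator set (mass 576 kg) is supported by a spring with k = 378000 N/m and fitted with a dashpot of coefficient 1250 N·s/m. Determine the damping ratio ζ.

0.0424

ω_n = √(k/m) = √(378000/576) = 25.62 rad/s.
Critical damping c_c = 2√(k·m) = 2√(378000 × 576) = 29510 N·s/m, so ζ = c/c_c = 1250/29510 = 0.04236.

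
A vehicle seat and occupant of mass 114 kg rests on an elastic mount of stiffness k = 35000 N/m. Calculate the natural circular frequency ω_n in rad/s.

17.5 rad/s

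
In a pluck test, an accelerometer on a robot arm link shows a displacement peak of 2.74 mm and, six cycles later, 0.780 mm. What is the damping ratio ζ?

Logarithmic decrement δ = (1/n)·ln(x₀/x_n) = (1/6)·ln(2.74/0.780) = (1/6)·ln(3.513) = 0.2094.
ζ = δ/√(4π² + δ²) = 0.2094/√(39.48 + 0.0438) = 0.2094/6.287 = 0.03331.

0.0333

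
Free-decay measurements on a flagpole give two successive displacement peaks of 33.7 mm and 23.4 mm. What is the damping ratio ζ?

0.0580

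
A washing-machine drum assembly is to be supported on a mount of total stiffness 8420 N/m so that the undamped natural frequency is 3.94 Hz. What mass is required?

13.7 kg

ω_n = 2πf_n = 2π × 3.94 = 24.76 rad/s.
m = k/ω_n² = 8420/24.76² = 8420/612.8 = 13.74 kg.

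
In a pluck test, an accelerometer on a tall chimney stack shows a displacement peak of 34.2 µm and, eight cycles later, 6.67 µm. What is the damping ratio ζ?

Logarithmic decrement δ = (1/n)·ln(x₀/x_n) = (1/8)·ln(34.2/6.67) = (1/8)·ln(5.127) = 0.2043.
ζ = δ/√(4π² + δ²) = 0.2043/√(39.48 + 0.0417) = 0.2043/6.287 = 0.03250.

0.0325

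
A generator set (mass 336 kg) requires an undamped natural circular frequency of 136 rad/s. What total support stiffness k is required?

6210000 N/m

k = m·ω_n² = 336 × 136.0² = 336 × 18500 = 6215000 N/m.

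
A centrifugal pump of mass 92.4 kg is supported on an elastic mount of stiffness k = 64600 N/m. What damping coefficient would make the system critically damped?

c_c = 2√(k·m) = 2√(64600 × 92.4) = 2 × 2443 = 4886 N·s/m.

4890 N·s/m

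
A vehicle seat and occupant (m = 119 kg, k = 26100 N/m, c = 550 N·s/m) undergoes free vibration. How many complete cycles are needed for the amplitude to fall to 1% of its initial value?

ζ = c/(2√(km)) = 550/(2√(26100 × 119)) = 550/3525 = 0.1560.
Logarithmic decrement δ = 2πζ/√(1 − ζ²) = 2π × 0.1560/√(1 − 0.0243) = 0.9926.
x_n/x₀ = e^(−nδ) ≤ 0.01; take ln: n ≥ ln(1/0.01)/δ = 4.605/0.9926 = 4.640.
So 5 complete cycles are required.

5 cycles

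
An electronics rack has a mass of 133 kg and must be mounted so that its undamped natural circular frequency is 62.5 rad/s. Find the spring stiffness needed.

520000 N/m

k = m·ω_n² = 133 × 62.50² = 133 × 3906 = 519500 N/m.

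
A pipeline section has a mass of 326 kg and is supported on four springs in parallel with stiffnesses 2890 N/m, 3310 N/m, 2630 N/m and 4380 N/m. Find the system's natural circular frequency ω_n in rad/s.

Parallel springs add: k_eq = 2890 + 3310 + 2630 + 4380 = 13210 N/m.
ω_n = √(k_eq/m) = √(13210/326) = √40.52 = 6.366 rad/s.

6.37 rad/s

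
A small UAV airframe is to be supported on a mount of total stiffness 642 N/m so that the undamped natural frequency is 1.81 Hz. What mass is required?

ω_n = 2πf_n = 2π × 1.81 = 11.37 rad/s.
m = k/ω_n² = 642/11.37² = 642/129.3 = 4.964 kg.

4.96 kg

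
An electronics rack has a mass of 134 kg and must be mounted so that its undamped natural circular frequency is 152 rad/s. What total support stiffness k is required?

3100000 N/m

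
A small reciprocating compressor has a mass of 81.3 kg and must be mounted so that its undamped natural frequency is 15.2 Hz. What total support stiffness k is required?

742000 N/m

ω_n = 2πf_n = 2π × 15.2 = 95.50 rad/s.
k = m·ω_n² = 81.3 × 95.50² = 81.3 × 9121 = 741500 N/m.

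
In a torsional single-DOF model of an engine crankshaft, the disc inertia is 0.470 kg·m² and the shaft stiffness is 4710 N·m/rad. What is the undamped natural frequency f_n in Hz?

ω_n = √(k_t/J) = √(4710/0.470) = √10020 = 100.1 rad/s.
f_n = ω_n/(2π) = 100.1/6.283 = 15.93 Hz.

15.9 Hz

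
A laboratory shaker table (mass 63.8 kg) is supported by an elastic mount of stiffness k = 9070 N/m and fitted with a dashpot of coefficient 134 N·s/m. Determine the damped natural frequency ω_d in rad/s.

ω_n = √(k/m) = √(9070/63.8) = 11.92 rad/s.
Critical damping c_c = 2√(k·m) = 2√(9070 × 63.8) = 1521 N·s/m, so ζ = c/c_c = 134/1521 = 0.08808.
ω_d = ω_n√(1 − ζ²) = 11.92 × √(1 − 0.00776) = 11.88 rad/s.

11.9 rad/s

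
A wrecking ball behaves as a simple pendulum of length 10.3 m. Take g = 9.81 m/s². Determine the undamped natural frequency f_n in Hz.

For a simple pendulum ω_n = √(g/L) = √(9.81/10.3) = √0.9524 = 0.9759 rad/s.
f_n = ω_n/(2π) = 0.9759/6.283 = 0.1553 Hz.

0.155 Hz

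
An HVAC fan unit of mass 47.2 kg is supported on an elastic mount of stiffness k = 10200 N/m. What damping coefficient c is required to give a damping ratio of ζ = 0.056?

c_c = 2√(k·m) = 2√(10200 × 47.2) = 1388 N·s/m.
c = ζ·c_c = 0.056 × 1388 = 77.71 N·s/m.

77.7 N·s/m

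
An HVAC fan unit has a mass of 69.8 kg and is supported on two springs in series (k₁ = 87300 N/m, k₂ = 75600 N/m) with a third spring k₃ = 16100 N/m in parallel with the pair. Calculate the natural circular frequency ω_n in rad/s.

Series pair: k_s = k₁k₂/(k₁+k₂) = (87300)(75600)/(87300 + 75600) = 40510 N/m. In parallel with k₃: k_eq = 40510 + 16100 = 56610 N/m.
ω_n = √(k_eq/m) = √(56610/69.8) = √811.1 = 28.48 rad/s.

28.5 rad/s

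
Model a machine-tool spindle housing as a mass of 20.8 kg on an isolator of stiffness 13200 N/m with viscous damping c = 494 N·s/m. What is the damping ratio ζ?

0.471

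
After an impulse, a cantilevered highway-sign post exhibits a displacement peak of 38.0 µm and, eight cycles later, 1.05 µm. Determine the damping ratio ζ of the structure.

Logarithmic decrement δ = (1/n)·ln(x₀/x_n) = (1/8)·ln(38.0/1.05) = (1/8)·ln(36.19) = 0.4486.
ζ = δ/√(4π² + δ²) = 0.4486/√(39.48 + 0.201) = 0.4486/6.299 = 0.07122.

0.0712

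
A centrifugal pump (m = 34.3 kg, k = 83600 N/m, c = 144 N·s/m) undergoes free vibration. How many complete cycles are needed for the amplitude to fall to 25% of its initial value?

ζ = c/(2√(km)) = 144/(2√(83600 × 34.3)) = 144/3387 = 0.04252.
Logarithmic decrement δ = 2πζ/√(1 − ζ²) = 2π × 0.04252/√(1 − 0.00181) = 0.2674.
x_n/x₀ = e^(−nδ) ≤ 0.25; take ln: n ≥ ln(1/0.25)/δ = 1.386/0.2674 = 5.184.
So 6 complete cycles are required.

6 cycles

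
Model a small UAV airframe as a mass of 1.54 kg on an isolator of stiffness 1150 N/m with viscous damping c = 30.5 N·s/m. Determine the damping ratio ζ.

ω_n = √(k/m) = √(1150/1.54) = 27.33 rad/s.
Critical damping c_c = 2√(k·m) = 2√(1150 × 1.54) = 84.17 N·s/m, so ζ = c/c_c = 30.5/84.17 = 0.3624.

0.362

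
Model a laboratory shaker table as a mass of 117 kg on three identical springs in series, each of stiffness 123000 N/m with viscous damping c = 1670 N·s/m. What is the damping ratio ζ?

0.381

Series springs: 1/k_eq = 3/123000, so k_eq = 123000/3 = 41000 N/m.
ω_n = √(k_eq/m) = √(41000/117) = 18.72 rad/s.
Critical damping c_c = 2√(k_eq·m) = 2√(41000 × 117) = 4380 N·s/m, so ζ = c/c_c = 1670/4380 = 0.3812.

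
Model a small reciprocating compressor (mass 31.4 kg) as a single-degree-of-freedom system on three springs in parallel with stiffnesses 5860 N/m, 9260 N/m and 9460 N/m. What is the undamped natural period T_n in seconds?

Parallel springs add: k_eq = 5860 + 9260 + 9460 = 24580 N/m.
ω_n = √(k_eq/m) = √(24580/31.4) = √782.8 = 27.98 rad/s.
T_n = 2π/ω_n = 6.283/27.98 = 0.2246 s.

0.225 s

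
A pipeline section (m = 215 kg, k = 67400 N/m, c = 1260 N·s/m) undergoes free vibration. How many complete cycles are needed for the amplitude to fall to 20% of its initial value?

ζ = c/(2√(km)) = 1260/(2√(67400 × 215)) = 1260/7613 = 0.1655.
Logarithmic decrement δ = 2πζ/√(1 − ζ²) = 2π × 0.1655/√(1 − 0.0274) = 1.054.
x_n/x₀ = e^(−nδ) ≤ 0.2; take ln: n ≥ ln(1/0.2)/δ = 1.609/1.054 = 1.526.
So 2 complete cycles are required.

2 cycles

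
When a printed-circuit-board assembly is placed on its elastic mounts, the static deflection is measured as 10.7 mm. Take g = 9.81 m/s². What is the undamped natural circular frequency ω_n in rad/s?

30.3 rad/s

ω_n = √(g/δ_st) = √(9.81/0.0107) = √916.8 = 30.28 rad/s.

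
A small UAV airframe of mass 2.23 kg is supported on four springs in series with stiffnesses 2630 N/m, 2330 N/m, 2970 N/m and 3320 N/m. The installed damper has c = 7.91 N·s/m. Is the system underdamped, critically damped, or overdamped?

underdamped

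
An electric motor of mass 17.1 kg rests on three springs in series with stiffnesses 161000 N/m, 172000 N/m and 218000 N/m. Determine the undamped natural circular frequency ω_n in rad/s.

Series springs: 1/k_eq = 1/161000 + 1/172000 + 1/218000 = 1.661×10^-5, so k_eq = 60200 N/m.
ω_n = √(k_eq/m) = √(60200/17.1) = √3520 = 59.33 rad/s.

59.3 rad/s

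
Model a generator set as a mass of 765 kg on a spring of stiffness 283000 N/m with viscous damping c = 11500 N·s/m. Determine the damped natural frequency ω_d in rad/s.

17.7 rad/s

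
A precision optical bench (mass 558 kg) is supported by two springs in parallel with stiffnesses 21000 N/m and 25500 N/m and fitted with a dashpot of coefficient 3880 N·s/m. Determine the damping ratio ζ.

0.381

Parallel springs add: k_eq = 21000 + 25500 = 46500 N/m.
ω_n = √(k_eq/m) = √(46500/558) = 9.129 rad/s.
Critical damping c_c = 2√(k_eq·m) = 2√(46500 × 558) = 10190 N·s/m, so ζ = c/c_c = 3880/10190 = 0.3809.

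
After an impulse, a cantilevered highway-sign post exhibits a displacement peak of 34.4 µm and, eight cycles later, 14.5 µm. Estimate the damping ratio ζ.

Logarithmic decrement δ = (1/n)·ln(x₀/x_n) = (1/8)·ln(34.4/14.5) = (1/8)·ln(2.372) = 0.1080.
ζ = δ/√(4π² + δ²) = 0.1080/√(39.48 + 0.0117) = 0.1080/6.284 = 0.01718.

0.0172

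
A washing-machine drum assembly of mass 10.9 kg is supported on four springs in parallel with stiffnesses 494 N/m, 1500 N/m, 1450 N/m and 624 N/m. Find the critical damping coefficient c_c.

Parallel springs add: k_eq = 494 + 1500 + 1450 + 624 = 4068 N/m.
c_c = 2√(k_eq·m) = 2√(4068 × 10.9) = 2 × 210.6 = 421.1 N·s/m.

421 N·s/m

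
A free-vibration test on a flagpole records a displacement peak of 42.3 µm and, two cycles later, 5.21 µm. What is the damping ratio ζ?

Logarithmic decrement δ = (1/n)·ln(x₀/x_n) = (1/2)·ln(42.3/5.21) = (1/2)·ln(8.119) = 1.047.
ζ = δ/√(4π² + δ²) = 1.047/√(39.48 + 1.10) = 1.047/6.370 = 0.1644.

0.164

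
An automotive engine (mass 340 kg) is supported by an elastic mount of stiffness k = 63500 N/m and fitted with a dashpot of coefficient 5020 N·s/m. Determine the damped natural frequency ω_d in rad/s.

ω_n = √(k/m) = √(63500/340) = 13.67 rad/s.
Critical damping c_c = 2√(k·m) = 2√(63500 × 340) = 9293 N·s/m, so ζ = c/c_c = 5020/9293 = 0.5402.
ω_d = ω_n√(1 − ζ²) = 13.67 × √(1 − 0.292) = 11.50 rad/s.

11.5 rad/s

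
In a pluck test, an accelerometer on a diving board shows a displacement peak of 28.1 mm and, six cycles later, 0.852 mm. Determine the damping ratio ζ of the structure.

0.0923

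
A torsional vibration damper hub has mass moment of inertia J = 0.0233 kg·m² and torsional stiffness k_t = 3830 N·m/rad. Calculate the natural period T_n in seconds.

0.0155 s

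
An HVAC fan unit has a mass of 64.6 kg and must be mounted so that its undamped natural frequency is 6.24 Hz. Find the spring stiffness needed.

ω_n = 2πf_n = 2π × 6.24 = 39.21 rad/s.
k = m·ω_n² = 64.6 × 39.21² = 64.6 × 1537 = 99300 N/m.

99300 N/m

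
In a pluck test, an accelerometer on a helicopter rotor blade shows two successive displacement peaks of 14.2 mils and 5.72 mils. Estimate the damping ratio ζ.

0.143

Logarithmic decrement δ = (1/n)·ln(x₀/x_n) = (1/1)·ln(14.2/5.72) = (1/1)·ln(2.483) = 0.9093.
ζ = δ/√(4π² + δ²) = 0.9093/√(39.48 + 0.827) = 0.9093/6.349 = 0.1432.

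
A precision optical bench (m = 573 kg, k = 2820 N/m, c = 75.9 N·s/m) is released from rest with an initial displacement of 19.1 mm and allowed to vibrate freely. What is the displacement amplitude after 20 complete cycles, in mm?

0.448 mm

ζ = c/(2√(km)) = 75.9/(2√(2820 × 573)) = 75.9/2542 = 0.02985.
Logarithmic decrement δ = 2πζ/√(1 − ζ²) = 2π × 0.02985/√(1 − 0.000891) = 0.1877.
After n cycles, x_n/x₀ = e^(−nδ), so x_20 = 19.1 × e^(−20 × 0.1877) = 19.1 × 0.02344 = 0.4477 mm.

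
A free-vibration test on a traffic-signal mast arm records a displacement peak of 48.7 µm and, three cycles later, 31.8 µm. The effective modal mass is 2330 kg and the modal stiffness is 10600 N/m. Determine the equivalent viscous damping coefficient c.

Logarithmic decrement δ = (1/n)·ln(x₀/x_n) = (1/3)·ln(48.7/31.8) = (1/3)·ln(1.531) = 0.1421.
ζ = δ/√(4π² + δ²) = 0.1421/√(39.48 + 0.0202) = 0.1421/6.285 = 0.02261.
c = ζ · 2√(km) = 0.02261 × 2√(10600 × 2330) = 0.02261 × 9939 = 224.7 N·s/m.

225 N·s/m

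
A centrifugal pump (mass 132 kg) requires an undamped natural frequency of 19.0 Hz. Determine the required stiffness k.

ω_n = 2πf_n = 2π × 19.0 = 119.4 rad/s.
k = m·ω_n² = 132 × 119.4² = 132 × 14250 = 1881000 N/m.

1880000 N/m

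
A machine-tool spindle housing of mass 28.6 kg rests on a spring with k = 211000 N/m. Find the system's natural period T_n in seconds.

0.0732 s

ω_n = √(k/m) = √(211000/28.6) = √7378 = 85.89 rad/s.
T_n = 2π/ω_n = 6.283/85.89 = 0.07315 s.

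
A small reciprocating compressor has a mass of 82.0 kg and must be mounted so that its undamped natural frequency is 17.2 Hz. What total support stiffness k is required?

958000 N/m

ω_n = 2πf_n = 2π × 17.2 = 108.1 rad/s.
k = m·ω_n² = 82.0 × 108.1² = 82.0 × 11680 = 957700 N/m.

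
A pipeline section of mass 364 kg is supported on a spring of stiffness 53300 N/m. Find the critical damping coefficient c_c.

c_c = 2√(k·m) = 2√(53300 × 364) = 2 × 4405 = 8809 N·s/m.

8810 N·s/m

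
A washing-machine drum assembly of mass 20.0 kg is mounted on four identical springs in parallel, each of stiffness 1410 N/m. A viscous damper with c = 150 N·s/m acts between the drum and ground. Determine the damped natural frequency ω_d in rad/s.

Parallel springs add: k_eq = 4 × 1410 = 5640 N/m.
ω_n = √(k_eq/m) = √(5640/20.0) = 16.79 rad/s.
Critical damping c_c = 2√(k_eq·m) = 2√(5640 × 20.0) = 671.7 N·s/m, so ζ = c/c_c = 150/671.7 = 0.2233.
ω_d = ω_n√(1 − ζ²) = 16.79 × √(1 − 0.0499) = 16.37 rad/s.

16.4 rad/s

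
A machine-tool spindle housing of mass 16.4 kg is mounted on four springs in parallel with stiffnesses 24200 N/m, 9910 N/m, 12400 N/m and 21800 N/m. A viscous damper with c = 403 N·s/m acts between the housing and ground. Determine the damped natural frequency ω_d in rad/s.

Parallel springs add: k_eq = 24200 + 9910 + 12400 + 21800 = 68310 N/m.
ω_n = √(k_eq/m) = √(68310/16.4) = 64.54 rad/s.
Critical damping c_c = 2√(k_eq·m) = 2√(68310 × 16.4) = 2117 N·s/m, so ζ = c/c_c = 403/2117 = 0.1904.
ω_d = ω_n√(1 − ζ²) = 64.54 × √(1 − 0.0362) = 63.36 rad/s.

63.4 rad/s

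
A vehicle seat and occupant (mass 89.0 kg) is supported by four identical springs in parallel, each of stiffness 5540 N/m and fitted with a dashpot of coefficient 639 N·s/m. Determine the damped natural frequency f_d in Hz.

2.45 Hz

Parallel springs add: k_eq = 4 × 5540 = 22160 N/m.
ω_n = √(k_eq/m) = √(22160/89.0) = 15.78 rad/s.
Critical damping c_c = 2√(k_eq·m) = 2√(22160 × 89.0) = 2809 N·s/m, so ζ = c/c_c = 639/2809 = 0.2275.
ω_d = ω_n√(1 − ζ²) = 15.78 × √(1 − 0.0518) = 15.37 rad/s.
f_d = ω_d/(2π) = 2.446 Hz.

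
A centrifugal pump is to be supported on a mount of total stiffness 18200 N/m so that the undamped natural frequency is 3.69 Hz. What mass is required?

ω_n = 2πf_n = 2π × 3.69 = 23.18 rad/s.
m = k/ω_n² = 18200/23.18² = 18200/537.5 = 33.86 kg.

33.9 kg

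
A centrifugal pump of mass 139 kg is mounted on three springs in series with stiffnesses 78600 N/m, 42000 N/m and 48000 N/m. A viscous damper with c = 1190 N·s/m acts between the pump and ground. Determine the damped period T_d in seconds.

Series springs: 1/k_eq = 1/78600 + 1/42000 + 1/48000 = 5.737×10^-5, so k_eq = 17430 N/m.
ω_n = √(k_eq/m) = √(17430/139) = 11.20 rad/s.
Critical damping c_c = 2√(k_eq·m) = 2√(17430 × 139) = 3113 N·s/m, so ζ = c/c_c = 1190/3113 = 0.3822.
ω_d = ω_n√(1 − ζ²) = 11.20 × √(1 − 0.146) = 10.35 rad/s.
T_d = 2π/ω_d = 0.6072 s.

0.607 s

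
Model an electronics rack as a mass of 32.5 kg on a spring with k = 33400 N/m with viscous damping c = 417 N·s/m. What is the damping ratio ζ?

ω_n = √(k/m) = √(33400/32.5) = 32.06 rad/s.
Critical damping c_c = 2√(k·m) = 2√(33400 × 32.5) = 2084 N·s/m, so ζ = c/c_c = 417/2084 = 0.2001.

0.200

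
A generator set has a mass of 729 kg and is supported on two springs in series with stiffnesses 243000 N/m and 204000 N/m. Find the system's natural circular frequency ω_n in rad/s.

12.3 rad/s

Series springs: 1/k_eq = 1/243000 + 1/204000 = 9.017×10^-6, so k_eq = 110900 N/m.
ω_n = √(k_eq/m) = √(110900/729) = √152.1 = 12.33 rad/s.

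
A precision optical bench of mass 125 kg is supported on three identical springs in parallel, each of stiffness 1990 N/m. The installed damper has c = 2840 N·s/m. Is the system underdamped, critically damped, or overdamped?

overdamped

Parallel springs add: k_eq = 3 × 1990 = 5970 N/m.
c_c = 2√(k_eq·m) = 1728 N·s/m; ζ = c/c_c = 2840/1728 = 1.64.
Since ζ > 1 the system is overdamped.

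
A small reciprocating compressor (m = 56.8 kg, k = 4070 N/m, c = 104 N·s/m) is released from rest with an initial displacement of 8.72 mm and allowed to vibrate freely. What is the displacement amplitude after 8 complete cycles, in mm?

0.0368 mm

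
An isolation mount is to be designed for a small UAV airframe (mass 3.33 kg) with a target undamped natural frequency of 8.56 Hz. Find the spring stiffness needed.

9630 N/m

ω_n = 2πf_n = 2π × 8.56 = 53.78 rad/s.
k = m·ω_n² = 3.33 × 53.78² = 3.33 × 2893 = 9633 N/m.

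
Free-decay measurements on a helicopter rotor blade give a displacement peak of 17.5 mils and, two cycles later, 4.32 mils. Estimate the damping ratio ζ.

Logarithmic decrement δ = (1/n)·ln(x₀/x_n) = (1/2)·ln(17.5/4.32) = (1/2)·ln(4.051) = 0.6995.
ζ = δ/√(4π² + δ²) = 0.6995/√(39.48 + 0.489) = 0.6995/6.322 = 0.1106.

0.111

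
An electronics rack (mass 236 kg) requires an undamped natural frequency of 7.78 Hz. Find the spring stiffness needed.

564000 N/m

ω_n = 2πf_n = 2π × 7.78 = 48.88 rad/s.
k = m·ω_n² = 236 × 48.88² = 236 × 2390 = 563900 N/m.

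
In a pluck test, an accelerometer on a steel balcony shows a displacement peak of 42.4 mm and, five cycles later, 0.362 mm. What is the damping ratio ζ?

0.150

Logarithmic decrement δ = (1/n)·ln(x₀/x_n) = (1/5)·ln(42.4/0.362) = (1/5)·ln(117.1) = 0.9527.
ζ = δ/√(4π² + δ²) = 0.9527/√(39.48 + 0.908) = 0.9527/6.355 = 0.1499.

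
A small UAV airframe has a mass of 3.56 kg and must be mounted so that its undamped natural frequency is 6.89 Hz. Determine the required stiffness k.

ω_n = 2πf_n = 2π × 6.89 = 43.29 rad/s.
k = m·ω_n² = 3.56 × 43.29² = 3.56 × 1874 = 6672 N/m.

6670 N/m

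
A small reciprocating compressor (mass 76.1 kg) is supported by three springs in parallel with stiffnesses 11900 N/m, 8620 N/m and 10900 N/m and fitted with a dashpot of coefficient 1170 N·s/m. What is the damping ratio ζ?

Parallel springs add: k_eq = 11900 + 8620 + 10900 = 31420 N/m.
ω_n = √(k_eq/m) = √(31420/76.1) = 20.32 rad/s.
Critical damping c_c = 2√(k_eq·m) = 2√(31420 × 76.1) = 3093 N·s/m, so ζ = c/c_c = 1170/3093 = 0.3783.

0.378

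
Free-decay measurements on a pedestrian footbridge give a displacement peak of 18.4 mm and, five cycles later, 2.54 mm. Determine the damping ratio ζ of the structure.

0.0629

Logarithmic decrement δ = (1/n)·ln(x₀/x_n) = (1/5)·ln(18.4/2.54) = (1/5)·ln(7.244) = 0.3960.
ζ = δ/√(4π² + δ²) = 0.3960/√(39.48 + 0.157) = 0.3960/6.296 = 0.06291.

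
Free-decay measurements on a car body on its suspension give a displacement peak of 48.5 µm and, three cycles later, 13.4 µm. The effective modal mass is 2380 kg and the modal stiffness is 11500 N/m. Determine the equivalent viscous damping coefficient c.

712 N·s/m

Logarithmic decrement δ = (1/n)·ln(x₀/x_n) = (1/3)·ln(48.5/13.4) = (1/3)·ln(3.619) = 0.4288.
ζ = δ/√(4π² + δ²) = 0.4288/√(39.48 + 0.184) = 0.4288/6.298 = 0.06808.
c = ζ · 2√(km) = 0.06808 × 2√(11500 × 2380) = 0.06808 × 10460 = 712.4 N·s/m.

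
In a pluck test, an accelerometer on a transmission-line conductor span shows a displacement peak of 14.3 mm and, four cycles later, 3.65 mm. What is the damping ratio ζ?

0.0543

Logarithmic decrement δ = (1/n)·ln(x₀/x_n) = (1/4)·ln(14.3/3.65) = (1/4)·ln(3.918) = 0.3414.
ζ = δ/√(4π² + δ²) = 0.3414/√(39.48 + 0.117) = 0.3414/6.292 = 0.05425.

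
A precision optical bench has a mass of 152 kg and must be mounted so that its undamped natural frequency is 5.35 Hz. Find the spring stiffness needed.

ω_n = 2πf_n = 2π × 5.35 = 33.62 rad/s.
k = m·ω_n² = 152 × 33.62² = 152 × 1130 = 171800 N/m.

172000 N/m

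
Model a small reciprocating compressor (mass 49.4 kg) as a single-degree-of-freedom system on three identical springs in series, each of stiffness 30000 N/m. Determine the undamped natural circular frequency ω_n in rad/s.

14.2 rad/s

Series springs: 1/k_eq = 3/30000, so k_eq = 30000/3 = 10000 N/m.
ω_n = √(k_eq/m) = √(10000/49.4) = √202.4 = 14.23 rad/s.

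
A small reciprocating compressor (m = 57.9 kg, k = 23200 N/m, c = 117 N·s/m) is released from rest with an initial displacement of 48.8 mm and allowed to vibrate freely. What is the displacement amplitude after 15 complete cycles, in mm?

0.417 mm

ζ = c/(2√(km)) = 117/(2√(23200 × 57.9)) = 117/2318 = 0.05047.
Logarithmic decrement δ = 2πζ/√(1 − ζ²) = 2π × 0.05047/√(1 − 0.00255) = 0.3175.
After n cycles, x_n/x₀ = e^(−nδ), so x_15 = 48.8 × e^(−15 × 0.3175) = 48.8 × 0.008538 = 0.4167 mm.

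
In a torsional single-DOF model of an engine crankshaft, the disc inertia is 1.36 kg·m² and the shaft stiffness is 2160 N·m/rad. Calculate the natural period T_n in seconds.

ω_n = √(k_t/J) = √(2160/1.36) = √1588 = 39.85 rad/s.
T_n = 2π/ω_n = 6.283/39.85 = 0.1577 s.

0.158 s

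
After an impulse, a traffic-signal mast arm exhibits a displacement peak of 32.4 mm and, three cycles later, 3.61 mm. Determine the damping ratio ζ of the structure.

0.116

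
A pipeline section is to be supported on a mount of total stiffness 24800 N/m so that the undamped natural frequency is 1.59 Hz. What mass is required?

ω_n = 2πf_n = 2π × 1.59 = 9.990 rad/s.
m = k/ω_n² = 24800/9.990² = 24800/99.81 = 248.5 kg.

248 kg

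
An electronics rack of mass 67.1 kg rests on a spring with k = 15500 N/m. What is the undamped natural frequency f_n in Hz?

ω_n = √(k/m) = √(15500/67.1) = √231.0 = 15.20 rad/s.
f_n = ω_n/(2π) = 15.20/6.283 = 2.419 Hz.

2.42 Hz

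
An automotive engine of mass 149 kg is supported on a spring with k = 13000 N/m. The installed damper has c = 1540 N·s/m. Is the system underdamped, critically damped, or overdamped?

c_c = 2√(k·m) = 2784 N·s/m; ζ = c/c_c = 1540/2784 = 0.553.
Since ζ < 1 the system is underdamped.

underdamped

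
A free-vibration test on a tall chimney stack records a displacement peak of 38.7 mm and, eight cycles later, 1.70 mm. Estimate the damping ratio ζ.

Logarithmic decrement δ = (1/n)·ln(x₀/x_n) = (1/8)·ln(38.7/1.70) = (1/8)·ln(22.76) = 0.3907.
ζ = δ/√(4π² + δ²) = 0.3907/√(39.48 + 0.153) = 0.3907/6.295 = 0.06205.

0.0621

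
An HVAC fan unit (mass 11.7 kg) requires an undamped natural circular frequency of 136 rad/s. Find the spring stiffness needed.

216000 N/m

k = m·ω_n² = 11.7 × 136.0² = 11.7 × 18500 = 216400 N/m.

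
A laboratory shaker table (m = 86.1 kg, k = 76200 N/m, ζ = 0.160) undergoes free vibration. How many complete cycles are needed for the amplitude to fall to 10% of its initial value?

Logarithmic decrement δ = 2πζ/√(1 − ζ²) = 2π × 0.1600/√(1 − 0.0256) = 1.018.
x_n/x₀ = e^(−nδ) ≤ 0.1; take ln: n ≥ ln(1/0.1)/δ = 2.303/1.018 = 2.261.
So 3 complete cycles are required.

3 cycles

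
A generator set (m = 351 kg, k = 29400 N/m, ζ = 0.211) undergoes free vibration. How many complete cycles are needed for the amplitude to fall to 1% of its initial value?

Logarithmic decrement δ = 2πζ/√(1 − ζ²) = 2π × 0.2110/√(1 − 0.0445) = 1.356.
x_n/x₀ = e^(−nδ) ≤ 0.01; take ln: n ≥ ln(1/0.01)/δ = 4.605/1.356 = 3.395.
So 4 complete cycles are required.

4 cycles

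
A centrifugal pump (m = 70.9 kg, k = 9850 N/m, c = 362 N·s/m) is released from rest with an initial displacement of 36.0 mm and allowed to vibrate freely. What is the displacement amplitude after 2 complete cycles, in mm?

2.22 mm

ζ = c/(2√(km)) = 362/(2√(9850 × 70.9)) = 362/1671 = 0.2166.
Logarithmic decrement δ = 2πζ/√(1 − ζ²) = 2π × 0.2166/√(1 − 0.0469) = 1.394.
After n cycles, x_n/x₀ = e^(−nδ), so x_2 = 36.0 × e^(−2 × 1.394) = 36.0 × 0.06155 = 2.216 mm.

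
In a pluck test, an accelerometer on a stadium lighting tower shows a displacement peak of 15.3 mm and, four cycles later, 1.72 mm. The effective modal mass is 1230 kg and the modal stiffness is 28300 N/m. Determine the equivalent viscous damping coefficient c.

1020 N·s/m

Logarithmic decrement δ = (1/n)·ln(x₀/x_n) = (1/4)·ln(15.3/1.72) = (1/4)·ln(8.895) = 0.5464.
ζ = δ/√(4π² + δ²) = 0.5464/√(39.48 + 0.299) = 0.5464/6.307 = 0.08663.
c = ζ · 2√(km) = 0.08663 × 2√(28300 × 1230) = 0.08663 × 11800 = 1022 N·s/m.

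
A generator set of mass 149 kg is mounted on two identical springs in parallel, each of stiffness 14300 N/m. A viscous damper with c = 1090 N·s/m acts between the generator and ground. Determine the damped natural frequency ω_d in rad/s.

13.4 rad/s

Parallel springs add: k_eq = 2 × 14300 = 28600 N/m.
ω_n = √(k_eq/m) = √(28600/149) = 13.85 rad/s.
Critical damping c_c = 2√(k_eq·m) = 2√(28600 × 149) = 4129 N·s/m, so ζ = c/c_c = 1090/4129 = 0.2640.
ω_d = ω_n√(1 − ζ²) = 13.85 × √(1 − 0.0697) = 13.36 rad/s.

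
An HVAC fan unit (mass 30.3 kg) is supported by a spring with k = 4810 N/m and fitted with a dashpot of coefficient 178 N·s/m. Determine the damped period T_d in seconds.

ω_n = √(k/m) = √(4810/30.3) = 12.60 rad/s.
Critical damping c_c = 2√(k·m) = 2√(4810 × 30.3) = 763.5 N·s/m, so ζ = c/c_c = 178/763.5 = 0.2331.
ω_d = ω_n√(1 − ζ²) = 12.60 × √(1 − 0.0543) = 12.25 rad/s.
T_d = 2π/ω_d = 0.5128 s.

0.513 s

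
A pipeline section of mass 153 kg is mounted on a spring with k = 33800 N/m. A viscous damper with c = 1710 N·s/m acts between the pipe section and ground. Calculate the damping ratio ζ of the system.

0.376

ω_n = √(k/m) = √(33800/153) = 14.86 rad/s.
Critical damping c_c = 2√(k·m) = 2√(33800 × 153) = 4548 N·s/m, so ζ = c/c_c = 1710/4548 = 0.3760.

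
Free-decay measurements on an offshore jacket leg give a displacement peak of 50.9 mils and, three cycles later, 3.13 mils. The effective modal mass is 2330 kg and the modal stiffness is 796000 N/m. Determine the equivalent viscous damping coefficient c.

Logarithmic decrement δ = (1/n)·ln(x₀/x_n) = (1/3)·ln(50.9/3.13) = (1/3)·ln(16.26) = 0.9296.
ζ = δ/√(4π² + δ²) = 0.9296/√(39.48 + 0.864) = 0.9296/6.352 = 0.1464.
c = ζ · 2√(km) = 0.1464 × 2√(796000 × 2330) = 0.1464 × 86130 = 12610 N·s/m.

12600 N·s/m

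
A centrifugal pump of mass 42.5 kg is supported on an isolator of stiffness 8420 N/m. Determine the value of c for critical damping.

1200 N·s/m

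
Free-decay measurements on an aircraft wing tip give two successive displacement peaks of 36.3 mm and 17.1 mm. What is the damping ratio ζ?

0.119

Logarithmic decrement δ = (1/n)·ln(x₀/x_n) = (1/1)·ln(36.3/17.1) = (1/1)·ln(2.123) = 0.7527.
ζ = δ/√(4π² + δ²) = 0.7527/√(39.48 + 0.567) = 0.7527/6.328 = 0.1190.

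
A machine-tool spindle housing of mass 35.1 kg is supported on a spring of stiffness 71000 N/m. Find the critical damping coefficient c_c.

3160 N·s/m

c_c = 2√(k·m) = 2√(71000 × 35.1) = 2 × 1579 = 3157 N·s/m.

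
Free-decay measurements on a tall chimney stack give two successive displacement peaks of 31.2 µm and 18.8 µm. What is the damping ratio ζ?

Logarithmic decrement δ = (1/n)·ln(x₀/x_n) = (1/1)·ln(31.2/18.8) = (1/1)·ln(1.660) = 0.5066.
ζ = δ/√(4π² + δ²) = 0.5066/√(39.48 + 0.257) = 0.5066/6.304 = 0.08036.

0.0804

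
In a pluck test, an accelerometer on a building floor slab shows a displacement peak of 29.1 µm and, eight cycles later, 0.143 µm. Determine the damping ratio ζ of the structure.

0.105

Logarithmic decrement δ = (1/n)·ln(x₀/x_n) = (1/8)·ln(29.1/0.143) = (1/8)·ln(203.5) = 0.6645.
ζ = δ/√(4π² + δ²) = 0.6645/√(39.48 + 0.442) = 0.6645/6.318 = 0.1052.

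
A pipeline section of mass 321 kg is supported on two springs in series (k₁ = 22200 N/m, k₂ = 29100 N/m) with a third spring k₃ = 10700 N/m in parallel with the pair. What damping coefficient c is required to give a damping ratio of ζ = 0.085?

465 N·s/m

Series pair: k_s = k₁k₂/(k₁+k₂) = (22200)(29100)/(22200 + 29100) = 12590 N/m. In parallel with k₃: k_eq = 12590 + 10700 = 23290 N/m.
c_c = 2√(k_eq·m) = 2√(23290 × 321) = 5469 N·s/m.
c = ζ·c_c = 0.085 × 5469 = 464.9 N·s/m.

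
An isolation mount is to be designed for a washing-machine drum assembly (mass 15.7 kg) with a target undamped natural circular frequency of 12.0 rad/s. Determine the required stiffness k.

k = m·ω_n² = 15.7 × 12.00² = 15.7 × 144.0 = 2261 N/m.

2260 N/m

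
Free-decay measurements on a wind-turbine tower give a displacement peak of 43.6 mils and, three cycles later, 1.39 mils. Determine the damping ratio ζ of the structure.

Logarithmic decrement δ = (1/n)·ln(x₀/x_n) = (1/3)·ln(43.6/1.39) = (1/3)·ln(31.37) = 1.149.
ζ = δ/√(4π² + δ²) = 1.149/√(39.48 + 1.32) = 1.149/6.387 = 0.1798.

0.180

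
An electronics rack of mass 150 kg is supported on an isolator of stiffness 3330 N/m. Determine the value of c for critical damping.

c_c = 2√(k·m) = 2√(3330 × 150) = 2 × 706.8 = 1414 N·s/m.

1410 N·s/m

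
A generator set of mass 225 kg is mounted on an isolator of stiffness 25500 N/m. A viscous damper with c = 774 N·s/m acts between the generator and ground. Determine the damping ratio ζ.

0.162

ω_n = √(k/m) = √(25500/225) = 10.65 rad/s.
Critical damping c_c = 2√(k·m) = 2√(25500 × 225) = 4791 N·s/m, so ζ = c/c_c = 774/4791 = 0.1616.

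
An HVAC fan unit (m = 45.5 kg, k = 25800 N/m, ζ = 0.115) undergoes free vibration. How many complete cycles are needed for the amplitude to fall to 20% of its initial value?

3 cycles

Logarithmic decrement δ = 2πζ/√(1 − ζ²) = 2π × 0.1150/√(1 − 0.0132) = 0.7274.
x_n/x₀ = e^(−nδ) ≤ 0.2; take ln: n ≥ ln(1/0.2)/δ = 1.609/0.7274 = 2.213.
So 3 complete cycles are required.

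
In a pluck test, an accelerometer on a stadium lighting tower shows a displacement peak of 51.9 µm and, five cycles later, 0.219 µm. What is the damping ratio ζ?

Logarithmic decrement δ = (1/n)·ln(x₀/x_n) = (1/5)·ln(51.9/0.219) = (1/5)·ln(237.0) = 1.094.
ζ = δ/√(4π² + δ²) = 1.094/√(39.48 + 1.20) = 1.094/6.378 = 0.1715.

0.171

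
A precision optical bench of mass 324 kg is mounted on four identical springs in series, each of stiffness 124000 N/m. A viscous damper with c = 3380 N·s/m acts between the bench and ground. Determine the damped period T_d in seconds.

Series springs: 1/k_eq = 4/124000, so k_eq = 124000/4 = 31000 N/m.
ω_n = √(k_eq/m) = √(31000/324) = 9.782 rad/s.
Critical damping c_c = 2√(k_eq·m) = 2√(31000 × 324) = 6338 N·s/m, so ζ = c/c_c = 3380/6338 = 0.5333.
ω_d = ω_n√(1 − ζ²) = 9.782 × √(1 − 0.284) = 8.275 rad/s.
T_d = 2π/ω_d = 0.7593 s.

0.759 s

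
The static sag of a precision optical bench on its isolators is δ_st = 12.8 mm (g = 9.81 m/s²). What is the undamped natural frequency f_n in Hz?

4.41 Hz

ω_n = √(g/δ_st) = √(9.81/0.0128) = √766.4 = 27.68 rad/s.
f_n = ω_n/(2π) = 27.68/6.283 = 4.406 Hz.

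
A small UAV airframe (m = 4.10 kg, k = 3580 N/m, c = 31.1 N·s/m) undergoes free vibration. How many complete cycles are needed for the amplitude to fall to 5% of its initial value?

4 cycles

ζ = c/(2√(km)) = 31.1/(2√(3580 × 4.10)) = 31.1/242.3 = 0.1284.
Logarithmic decrement δ = 2πζ/√(1 − ζ²) = 2π × 0.1284/√(1 − 0.0165) = 0.8132.
x_n/x₀ = e^(−nδ) ≤ 0.05; take ln: n ≥ ln(1/0.05)/δ = 2.996/0.8132 = 3.684.
So 4 complete cycles are required.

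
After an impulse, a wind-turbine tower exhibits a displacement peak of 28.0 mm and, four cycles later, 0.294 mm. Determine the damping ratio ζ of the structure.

Logarithmic decrement δ = (1/n)·ln(x₀/x_n) = (1/4)·ln(28.0/0.294) = (1/4)·ln(95.24) = 1.139.
ζ = δ/√(4π² + δ²) = 1.139/√(39.48 + 1.30) = 1.139/6.386 = 0.1784.

0.178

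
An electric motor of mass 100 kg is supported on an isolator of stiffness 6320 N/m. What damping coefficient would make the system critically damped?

c_c = 2√(k·m) = 2√(6320 × 100) = 2 × 795.0 = 1590 N·s/m.

1590 N·s/m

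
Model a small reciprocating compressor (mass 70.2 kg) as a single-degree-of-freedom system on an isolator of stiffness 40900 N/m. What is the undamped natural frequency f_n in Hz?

3.84 Hz

ω_n = √(k/m) = √(40900/70.2) = √582.6 = 24.14 rad/s.
f_n = ω_n/(2π) = 24.14/6.283 = 3.842 Hz.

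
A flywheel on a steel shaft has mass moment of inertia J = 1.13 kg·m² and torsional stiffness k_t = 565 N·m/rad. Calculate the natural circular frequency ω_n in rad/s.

22.4 rad/s

ω_n = √(k_t/J) = √(565/1.13) = √500.0 = 22.36 rad/s.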